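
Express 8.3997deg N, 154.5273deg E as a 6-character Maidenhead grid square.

QJ78gj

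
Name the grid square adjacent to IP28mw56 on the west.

IP28mw46

Longitude extended square 5; −1 → 4.
The latitude characters are unchanged.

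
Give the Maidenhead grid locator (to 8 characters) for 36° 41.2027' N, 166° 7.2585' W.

AM66wq54

Offset from 180°W / 90°S: lon 13.87903°, lat 126.68671°.
Field: lon ⌊13.87903/20⌋ = 0 → A; lat ⌊126.68671/10⌋ = 12 → M.
Square: lon ⌊13.87903/2⌋ = 6; lat ⌊6.68671/1⌋ = 6.
Subsquare: lon ⌊1.87903/0.0833333⌋ = 22 → w; lat ⌊0.68671/0.0416667⌋ = 16 → q.
Extended square: lon ⌊0.04569/0.00833333⌋ = 5; lat ⌊0.02005/0.00416667⌋ = 4.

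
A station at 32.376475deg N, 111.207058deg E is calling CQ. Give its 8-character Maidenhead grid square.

Offset from 180°W / 90°S: lon 291.20706°, lat 122.37647°.
Field: lon ⌊291.20706/20⌋ = 14 → O; lat ⌊122.37647/10⌋ = 12 → M.
Square: lon ⌊11.20706/2⌋ = 5; lat ⌊2.37647/1⌋ = 2.
Subsquare: lon ⌊1.20706/0.0833333⌋ = 14 → o; lat ⌊0.37647/0.0416667⌋ = 9 → j.
Extended square: lon ⌊0.04039/0.00833333⌋ = 4; lat ⌊0.00147/0.00416667⌋ = 0.

OM52oj40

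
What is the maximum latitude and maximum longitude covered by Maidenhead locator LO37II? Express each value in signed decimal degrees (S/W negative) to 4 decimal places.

Field L=11, O=14: +11·20° lon, +14·10° lat → SW at lon 40°, lat 50°.
Square 3, 7: +3·2° lon, +7·1° lat → SW at lon 46°, lat 57°.
Subsquare i=8, i=8: +8·0.0833333° lon, +8·0.0416667° lat → SW at lon 46.6667°, lat 57.3333°.
Cell spans 0.0833333° lon × 0.0416667° lat. NE corner is SW corner plus one full cell.
latitude 57.3750, longitude 46.7500.

57.3750, 46.7500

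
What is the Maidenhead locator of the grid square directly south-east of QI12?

Longitude square 1; +1 → 2.
Latitude square 2; −1 → 1.

QI21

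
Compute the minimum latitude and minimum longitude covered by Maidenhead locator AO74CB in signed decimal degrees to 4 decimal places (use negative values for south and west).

Field A=0, O=14: +0·20° lon, +14·10° lat → SW at lon -180°, lat 50°.
Square 7, 4: +7·2° lon, +4·1° lat → SW at lon -166°, lat 54°.
Subsquare c=2, b=1: +2·0.0833333° lon, +1·0.0416667° lat → SW at lon -165.833°, lat 54.0417°.
latitude 54.0417, longitude -165.8333.

54.0417, -165.8333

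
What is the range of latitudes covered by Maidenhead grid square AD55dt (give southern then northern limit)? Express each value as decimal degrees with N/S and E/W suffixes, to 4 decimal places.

54.2083° S, 54.1667° S

Field A=0, D=3: +0·20° lon, +3·10° lat → SW at lon -180°, lat -60°.
Square 5, 5: +5·2° lon, +5·1° lat → SW at lon -170°, lat -55°.
Subsquare d=3, t=19: +3·0.0833333° lon, +19·0.0416667° lat → SW at lon -169.75°, lat -54.2083°.
Cell spans 0.0833333° lon × 0.0416667° lat.
south 54.2083° S, north 54.1667° S.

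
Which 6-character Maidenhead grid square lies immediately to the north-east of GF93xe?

Longitude subsquare x = 23; +1 → 24, wraps to 0 = a, carry into square.
Longitude square 9; +1 → 10, wraps to 0, carry into field.
Longitude field G = 6; +1 → 7 = H.
Latitude subsquare e = 4; +1 → 5 = f.

HF03af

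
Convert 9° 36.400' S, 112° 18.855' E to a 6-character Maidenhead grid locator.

Shift to the Maidenhead origin (180°W, 90°S): lon 292.3143, lat 80.3933.
Field (20°×10°, letters A–R): 292.3143/20 → 14 → O, 80.3933/10 → 8 → I; chars OI.
Square (2°×1°, digits 0–9): 12.3143/2 → 6, 0.3933/1 → 0; chars 60.
Subsquare (5′×2.5′, letters a–x): 0.3143/0.0833333 → 3 → d, 0.3933/0.0416667 → 9 → j; chars dj.

OI60dj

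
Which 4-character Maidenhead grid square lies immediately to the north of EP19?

EQ10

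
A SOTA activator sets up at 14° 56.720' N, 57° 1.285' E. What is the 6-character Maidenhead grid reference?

LK84mw

Add 180° to longitude and 90° to latitude: 237.0214, 104.9453.
Field: 237.0214/20 → 11 → L, 104.9453/10 → 10 → K; chars LK.
Square: 17.0214/2 → 8, 4.9453/1 → 4; chars 84.
Subsquare: 1.0214/0.0833333 → 12 → m, 0.9453/0.0416667 → 22 → w; chars mw.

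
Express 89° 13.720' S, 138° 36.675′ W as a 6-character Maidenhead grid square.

Offset from 180°W / 90°S: lon 41.3887°, lat 0.7713°.
Field: 41.3887/20 → 2 → C, 0.7713/10 → 0 → A; chars CA.
Square: 1.3887/2 → 0, 0.7713/1 → 0; chars 00.
Subsquare: 1.3887/0.0833333 → 16 → q, 0.7713/0.0416667 → 18 → s; chars qs.

CA00qs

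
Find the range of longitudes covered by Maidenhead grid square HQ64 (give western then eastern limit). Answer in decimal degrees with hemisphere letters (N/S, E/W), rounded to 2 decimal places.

Field H=7, Q=16: +7·20° lon, +16·10° lat → SW at lon -40°, lat 70°.
Square 6, 4: +6·2° lon, +4·1° lat → SW at lon -28°, lat 74°.
Cell spans 2° lon × 1° lat.
west 28.00° W, east 26.00° W.

28.00° W, 26.00° W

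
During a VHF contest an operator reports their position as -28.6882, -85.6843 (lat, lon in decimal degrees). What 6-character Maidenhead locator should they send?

EG71dh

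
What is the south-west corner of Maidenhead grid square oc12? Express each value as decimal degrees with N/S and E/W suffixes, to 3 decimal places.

Field O=14, C=2: +14·20° lon, +2·10° lat → SW at lon 100°, lat -70°.
Square 1, 2: +1·2° lon, +2·1° lat → SW at lon 102°, lat -68°.
latitude 68.000° S, longitude 102.000° E.

68.000° S, 102.000° E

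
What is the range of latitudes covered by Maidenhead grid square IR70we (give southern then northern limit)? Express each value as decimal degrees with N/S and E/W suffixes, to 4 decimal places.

80.1667° N, 80.2083° N

Field I=8, R=17: +8·20° lon, +17·10° lat → SW at lon -20°, lat 80°.
Square 7, 0: +7·2° lon, +0·1° lat → SW at lon -6°, lat 80°.
Subsquare w=22, e=4: +22·0.0833333° lon, +4·0.0416667° lat → SW at lon -4.16667°, lat 80.1667°.
Cell spans 0.0833333° lon × 0.0416667° lat.
south 80.1667° N, north 80.2083° N.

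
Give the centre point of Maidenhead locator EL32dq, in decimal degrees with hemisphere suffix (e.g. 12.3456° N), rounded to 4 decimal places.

22.6875° N, 93.7083° W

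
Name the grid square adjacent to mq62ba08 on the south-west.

Longitude extended square 0; −1 → -1, wraps to 9, carry into subsquare.
Longitude subsquare b = 1; −1 → 0 = a.
Latitude extended square 8; −1 → 7.

MQ62aa97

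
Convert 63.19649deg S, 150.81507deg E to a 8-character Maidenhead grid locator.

QC56jt72

Add 180° to longitude and 90° to latitude: 330.81507, 26.80351.
Field: lon ⌊330.81507/20⌋ = 16 → Q; lat ⌊26.80351/10⌋ = 2 → C.
Square: lon ⌊10.81507/2⌋ = 5; lat ⌊6.80351/1⌋ = 6.
Subsquare: lon ⌊0.81507/0.0833333⌋ = 9 → j; lat ⌊0.80351/0.0416667⌋ = 19 → t.
Extended square: lon ⌊0.06507/0.00833333⌋ = 7; lat ⌊0.01184/0.00416667⌋ = 2.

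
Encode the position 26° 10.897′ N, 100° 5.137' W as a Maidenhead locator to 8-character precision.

DL96we93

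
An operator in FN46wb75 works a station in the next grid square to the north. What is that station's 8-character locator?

FN46wb76

Latitude extended square 5; +1 → 6.
The longitude characters are unchanged.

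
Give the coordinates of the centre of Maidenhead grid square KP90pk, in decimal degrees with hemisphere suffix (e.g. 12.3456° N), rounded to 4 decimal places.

60.4375° N, 39.2917° E

Field K=10, P=15: +10·20° lon, +15·10° lat → SW at lon 20°, lat 60°.
Square 9, 0: +9·2° lon, +0·1° lat → SW at lon 38°, lat 60°.
Subsquare p=15, k=10: +15·0.0833333° lon, +10·0.0416667° lat → SW at lon 39.25°, lat 60.4167°.
Cell spans 0.0833333° lon × 0.0416667° lat. Centre is SW corner plus half of each.
latitude 60.4375° N, longitude 39.2917° E.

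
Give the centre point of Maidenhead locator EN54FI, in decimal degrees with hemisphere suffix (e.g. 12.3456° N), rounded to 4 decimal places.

44.3542° N, 89.5417° W

Field E=4, N=13: +4·20° lon, +13·10° lat → SW at lon -100°, lat 40°.
Square 5, 4: +5·2° lon, +4·1° lat → SW at lon -90°, lat 44°.
Subsquare f=5, i=8: +5·0.0833333° lon, +8·0.0416667° lat → SW at lon -89.5833°, lat 44.3333°.
Cell spans 0.0833333° lon × 0.0416667° lat. Centre is SW corner plus half of each.
latitude 44.3542° N, longitude 89.5417° W.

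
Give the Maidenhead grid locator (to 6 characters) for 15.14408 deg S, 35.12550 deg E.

KH74nu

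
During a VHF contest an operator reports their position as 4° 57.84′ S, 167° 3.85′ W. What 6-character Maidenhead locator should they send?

AI65la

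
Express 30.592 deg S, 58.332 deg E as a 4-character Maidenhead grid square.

LF99

Add 180° to longitude and 90° to latitude: 238.33, 59.41.
Field (20°×10°, letters A–R): lon ⌊238.33/20⌋ = 11 → L; lat ⌊59.41/10⌋ = 5 → F.
Square (2°×1°, digits 0–9): lon ⌊18.33/2⌋ = 9; lat ⌊9.41/1⌋ = 9.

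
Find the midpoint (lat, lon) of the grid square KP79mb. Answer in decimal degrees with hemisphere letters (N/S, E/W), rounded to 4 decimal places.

69.0625° N, 35.0417° E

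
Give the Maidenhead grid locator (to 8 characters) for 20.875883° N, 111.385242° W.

DL40hv30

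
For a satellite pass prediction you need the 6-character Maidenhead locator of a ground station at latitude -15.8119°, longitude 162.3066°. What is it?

RH14de

Offset from 180°W / 90°S: lon 342.3066°, lat 74.1881°.
Field: 342.3066/20 → 17 → R, 74.1881/10 → 7 → H; chars RH.
Square: 2.3066/2 → 1, 4.1881/1 → 4; chars 14.
Subsquare: 0.3066/0.0833333 → 3 → d, 0.1881/0.0416667 → 4 → e; chars de.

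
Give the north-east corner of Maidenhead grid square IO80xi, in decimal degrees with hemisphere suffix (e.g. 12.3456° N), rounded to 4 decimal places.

50.3750° N, 2.0000° W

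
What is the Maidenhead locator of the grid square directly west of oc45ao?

Longitude subsquare a = 0; −1 → -1, wraps to 23 = x, carry into square.
Longitude square 4; −1 → 3.
The latitude characters are unchanged.

OC35xo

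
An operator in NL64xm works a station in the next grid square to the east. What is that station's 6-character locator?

NL74am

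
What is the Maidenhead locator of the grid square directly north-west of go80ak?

GO70xl

Longitude subsquare a = 0; −1 → -1, wraps to 23 = x, carry into square.
Longitude square 8; −1 → 7.
Latitude subsquare k = 10; +1 → 11 = l.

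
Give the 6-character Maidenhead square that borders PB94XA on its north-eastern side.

QB04ab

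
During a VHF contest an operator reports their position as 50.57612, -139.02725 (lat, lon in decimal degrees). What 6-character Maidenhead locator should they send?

CO00ln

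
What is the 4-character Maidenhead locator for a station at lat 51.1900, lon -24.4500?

HO71

Add 180° to longitude and 90° to latitude: 155.55, 141.19.
Field (20°×10°, letters A–R): lon ⌊155.55/20⌋ = 7 → H; lat ⌊141.19/10⌋ = 14 → O.
Square (2°×1°, digits 0–9): lon ⌊15.55/2⌋ = 7; lat ⌊1.19/1⌋ = 1.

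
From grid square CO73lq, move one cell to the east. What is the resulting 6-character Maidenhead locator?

CO73mq

Longitude subsquare l = 11; +1 → 12 = m.
The latitude characters are unchanged.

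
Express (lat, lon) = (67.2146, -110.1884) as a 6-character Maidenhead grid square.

DP47vf

Offset from 180°W / 90°S: lon 69.8116°, lat 157.2146°.
Field: 69.8116/20 → 3 → D, 157.2146/10 → 15 → P; chars DP.
Square: 9.8116/2 → 4, 7.2146/1 → 7; chars 47.
Subsquare: 1.8116/0.0833333 → 21 → v, 0.2146/0.0416667 → 5 → f; chars vf.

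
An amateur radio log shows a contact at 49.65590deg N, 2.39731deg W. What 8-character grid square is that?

IN89tp27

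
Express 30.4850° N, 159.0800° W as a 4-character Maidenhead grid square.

BM00

Add 180° to longitude and 90° to latitude: 20.92, 120.48.
Field (20°×10°, letters A–R): lon ⌊20.92/20⌋ = 1 → B; lat ⌊120.48/10⌋ = 12 → M.
Square (2°×1°, digits 0–9): lon ⌊0.92/2⌋ = 0; lat ⌊0.48/1⌋ = 0.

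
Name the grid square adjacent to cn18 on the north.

CN19

Latitude square 8; +1 → 9.
The longitude characters are unchanged.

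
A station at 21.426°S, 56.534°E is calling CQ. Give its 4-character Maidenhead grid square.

LG88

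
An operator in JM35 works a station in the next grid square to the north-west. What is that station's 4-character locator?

Longitude square 3; −1 → 2.
Latitude square 5; +1 → 6.

JM26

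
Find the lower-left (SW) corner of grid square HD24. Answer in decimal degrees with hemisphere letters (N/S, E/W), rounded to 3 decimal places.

Field H=7, D=3: +7·20° lon, +3·10° lat → SW at lon -40°, lat -60°.
Square 2, 4: +2·2° lon, +4·1° lat → SW at lon -36°, lat -56°.
latitude 56.000° S, longitude 36.000° W.

56.000° S, 36.000° W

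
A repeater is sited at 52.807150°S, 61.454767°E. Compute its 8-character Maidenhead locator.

MD07re46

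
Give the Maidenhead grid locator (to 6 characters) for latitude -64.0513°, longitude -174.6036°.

Add 180° to longitude and 90° to latitude: 5.3964, 25.9487.
Field (20°×10°, letters A–R): lon ⌊5.3964/20⌋ = 0 → A; lat ⌊25.9487/10⌋ = 2 → C.
Square (2°×1°, digits 0–9): lon ⌊5.3964/2⌋ = 2; lat ⌊5.9487/1⌋ = 5.
Subsquare (5′×2.5′, letters a–x): lon ⌊1.3964/0.0833333⌋ = 16 → q; lat ⌊0.9487/0.0416667⌋ = 22 → w.

AC25qw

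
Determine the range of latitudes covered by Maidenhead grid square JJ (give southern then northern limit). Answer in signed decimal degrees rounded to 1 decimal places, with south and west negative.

Field J=9, J=9: +9·20° lon, +9·10° lat → SW at lon 0°, lat 0°.
Cell spans 20° lon × 10° lat.
south 0.0, north 10.0.

0.0, 10.0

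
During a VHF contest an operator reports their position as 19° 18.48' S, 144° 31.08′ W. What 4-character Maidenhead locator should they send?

Offset from 180°W / 90°S: lon 35.48°, lat 70.69°.
Field: lon ⌊35.48/20⌋ = 1 → B; lat ⌊70.69/10⌋ = 7 → H.
Square: lon ⌊15.48/2⌋ = 7; lat ⌊0.69/1⌋ = 0.

BH70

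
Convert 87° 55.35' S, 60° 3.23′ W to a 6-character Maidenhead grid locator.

FA92xb

Add 180° to longitude and 90° to latitude: 119.9462, 2.0775.
Field: 119.9462/20 → 5 → F, 2.0775/10 → 0 → A; chars FA.
Square: 19.9462/2 → 9, 2.0775/1 → 2; chars 92.
Subsquare: 1.9462/0.0833333 → 23 → x, 0.0775/0.0416667 → 1 → b; chars xb.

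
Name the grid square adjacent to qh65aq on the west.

QH55xq

Longitude subsquare a = 0; −1 → -1, wraps to 23 = x, carry into square.
Longitude square 6; −1 → 5.
The latitude characters are unchanged.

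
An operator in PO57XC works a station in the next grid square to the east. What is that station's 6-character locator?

PO67ac

Longitude subsquare x = 23; +1 → 24, wraps to 0 = a, carry into square.
Longitude square 5; +1 → 6.
The latitude characters are unchanged.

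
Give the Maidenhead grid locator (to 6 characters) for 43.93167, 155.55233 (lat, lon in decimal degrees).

QN73sw

Add 180° to longitude and 90° to latitude: 335.5523, 133.9317.
Field: 335.5523/20 → 16 → Q, 133.9317/10 → 13 → N; chars QN.
Square: 15.5523/2 → 7, 3.9317/1 → 3; chars 73.
Subsquare: 1.5523/0.0833333 → 18 → s, 0.9317/0.0416667 → 22 → w; chars sw.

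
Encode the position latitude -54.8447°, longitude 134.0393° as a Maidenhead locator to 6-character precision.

PD75ad

Shift to the Maidenhead origin (180°W, 90°S): lon 314.0393, lat 35.1553.
Field (20°×10°, letters A–R): 314.0393/20 → 15 → P, 35.1553/10 → 3 → D; chars PD.
Square (2°×1°, digits 0–9): 14.0393/2 → 7, 5.1553/1 → 5; chars 75.
Subsquare (5′×2.5′, letters a–x): 0.0393/0.0833333 → 0 → a, 0.1553/0.0416667 → 3 → d; chars ad.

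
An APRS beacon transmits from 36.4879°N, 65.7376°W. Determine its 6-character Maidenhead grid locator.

FM76dl

Offset from 180°W / 90°S: lon 114.2624°, lat 126.4879°.
Field: 114.2624/20 → 5 → F, 126.4879/10 → 12 → M; chars FM.
Square: 14.2624/2 → 7, 6.4879/1 → 6; chars 76.
Subsquare: 0.2624/0.0833333 → 3 → d, 0.4879/0.0416667 → 11 → l; chars dl.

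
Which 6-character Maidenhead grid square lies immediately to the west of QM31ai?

QM21xi

Longitude subsquare a = 0; −1 → -1, wraps to 23 = x, carry into square.
Longitude square 3; −1 → 2.
The latitude characters are unchanged.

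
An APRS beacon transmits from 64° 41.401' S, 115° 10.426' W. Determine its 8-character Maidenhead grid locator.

Add 180° to longitude and 90° to latitude: 64.82623, 25.30998.
Field: 64.82623/20 → 3 → D, 25.30998/10 → 2 → C; chars DC.
Square: 4.82623/2 → 2, 5.30998/1 → 5; chars 25.
Subsquare: 0.82623/0.0833333 → 9 → j, 0.30998/0.0416667 → 7 → h; chars jh.
Extended square: 0.07623/0.00833333 → 9, 0.01832/0.00416667 → 4; chars 94.

DC25jh94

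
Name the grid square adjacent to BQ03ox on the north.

Latitude subsquare x = 23; +1 → 24, wraps to 0 = a, carry into square.
Latitude square 3; +1 → 4.
The longitude characters are unchanged.

BQ04oa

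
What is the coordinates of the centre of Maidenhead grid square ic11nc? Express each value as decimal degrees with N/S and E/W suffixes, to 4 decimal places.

Field I=8, C=2: +8·20° lon, +2·10° lat → SW at lon -20°, lat -70°.
Square 1, 1: +1·2° lon, +1·1° lat → SW at lon -18°, lat -69°.
Subsquare n=13, c=2: +13·0.0833333° lon, +2·0.0416667° lat → SW at lon -16.9167°, lat -68.9167°.
Cell spans 0.0833333° lon × 0.0416667° lat. Centre is SW corner plus half of each.
latitude 68.8958° S, longitude 16.8750° W.

68.8958° S, 16.8750° W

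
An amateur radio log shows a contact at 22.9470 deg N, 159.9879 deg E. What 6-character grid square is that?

QL92xw

Shift to the Maidenhead origin (180°W, 90°S): lon 339.9879, lat 112.9470.
Field: lon ⌊339.9879/20⌋ = 16 → Q; lat ⌊112.9470/10⌋ = 11 → L.
Square: lon ⌊19.9879/2⌋ = 9; lat ⌊2.9470/1⌋ = 2.
Subsquare: lon ⌊1.9879/0.0833333⌋ = 23 → x; lat ⌊0.9470/0.0416667⌋ = 22 → w.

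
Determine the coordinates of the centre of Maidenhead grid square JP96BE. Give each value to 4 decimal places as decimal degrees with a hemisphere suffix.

66.1875° N, 18.1250° E

Field J=9, P=15: +9·20° lon, +15·10° lat → SW at lon 0°, lat 60°.
Square 9, 6: +9·2° lon, +6·1° lat → SW at lon 18°, lat 66°.
Subsquare b=1, e=4: +1·0.0833333° lon, +4·0.0416667° lat → SW at lon 18.0833°, lat 66.1667°.
Cell spans 0.0833333° lon × 0.0416667° lat. Centre is SW corner plus half of each.
latitude 66.1875° N, longitude 18.1250° E.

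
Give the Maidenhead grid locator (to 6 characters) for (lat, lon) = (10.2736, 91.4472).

NK50rg

Offset from 180°W / 90°S: lon 271.4472°, lat 100.2736°.
Field (20°×10°, letters A–R): lon ⌊271.4472/20⌋ = 13 → N; lat ⌊100.2736/10⌋ = 10 → K.
Square (2°×1°, digits 0–9): lon ⌊11.4472/2⌋ = 5; lat ⌊0.2736/1⌋ = 0.
Subsquare (5′×2.5′, letters a–x): lon ⌊1.4472/0.0833333⌋ = 17 → r; lat ⌊0.2736/0.0416667⌋ = 6 → g.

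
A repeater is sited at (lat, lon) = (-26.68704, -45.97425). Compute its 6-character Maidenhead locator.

GG73ah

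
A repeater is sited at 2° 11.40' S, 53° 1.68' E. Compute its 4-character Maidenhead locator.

LI67

Shift to the Maidenhead origin (180°W, 90°S): lon 233.03, lat 87.81.
Field: 233.03/20 → 11 → L, 87.81/10 → 8 → I; chars LI.
Square: 13.03/2 → 6, 7.81/1 → 7; chars 67.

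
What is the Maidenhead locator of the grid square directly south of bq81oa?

BQ80ox

Latitude subsquare a = 0; −1 → -1, wraps to 23 = x, carry into square.
Latitude square 1; −1 → 0.
The longitude characters are unchanged.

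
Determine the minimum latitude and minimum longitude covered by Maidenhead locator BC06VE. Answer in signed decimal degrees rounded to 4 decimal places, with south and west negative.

-63.8333, -158.2500

Field B=1, C=2: +1·20° lon, +2·10° lat → SW at lon -160°, lat -70°.
Square 0, 6: +0·2° lon, +6·1° lat → SW at lon -160°, lat -64°.
Subsquare v=21, e=4: +21·0.0833333° lon, +4·0.0416667° lat → SW at lon -158.25°, lat -63.8333°.
latitude -63.8333, longitude -158.2500.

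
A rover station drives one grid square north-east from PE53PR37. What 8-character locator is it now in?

Longitude extended square 3; +1 → 4.
Latitude extended square 7; +1 → 8.

PE53pr48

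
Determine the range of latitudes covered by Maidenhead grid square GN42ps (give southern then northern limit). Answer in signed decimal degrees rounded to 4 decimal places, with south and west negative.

Field G=6, N=13: +6·20° lon, +13·10° lat → SW at lon -60°, lat 40°.
Square 4, 2: +4·2° lon, +2·1° lat → SW at lon -52°, lat 42°.
Subsquare p=15, s=18: +15·0.0833333° lon, +18·0.0416667° lat → SW at lon -50.75°, lat 42.75°.
Cell spans 0.0833333° lon × 0.0416667° lat.
south 42.7500, north 42.7917.

42.7500, 42.7917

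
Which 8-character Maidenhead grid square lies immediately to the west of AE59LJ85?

AE59lj75

Longitude extended square 8; −1 → 7.
The latitude characters are unchanged.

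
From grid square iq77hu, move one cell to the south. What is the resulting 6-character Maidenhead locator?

Latitude subsquare u = 20; −1 → 19 = t.
The longitude characters are unchanged.

IQ77ht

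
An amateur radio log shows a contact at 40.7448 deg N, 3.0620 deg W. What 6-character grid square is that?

IN80lr

Offset from 180°W / 90°S: lon 176.9380°, lat 130.7448°.
Field: 176.9380/20 → 8 → I, 130.7448/10 → 13 → N; chars IN.
Square: 16.9380/2 → 8, 0.7448/1 → 0; chars 80.
Subsquare: 0.9380/0.0833333 → 11 → l, 0.7448/0.0416667 → 17 → r; chars lr.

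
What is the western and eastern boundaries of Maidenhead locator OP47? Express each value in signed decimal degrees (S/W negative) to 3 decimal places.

108.000, 110.000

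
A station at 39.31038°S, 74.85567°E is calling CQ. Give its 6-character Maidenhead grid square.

MF70kq

Shift to the Maidenhead origin (180°W, 90°S): lon 254.8557, lat 50.6896.
Field (20°×10°, letters A–R): lon ⌊254.8557/20⌋ = 12 → M; lat ⌊50.6896/10⌋ = 5 → F.
Square (2°×1°, digits 0–9): lon ⌊14.8557/2⌋ = 7; lat ⌊0.6896/1⌋ = 0.
Subsquare (5′×2.5′, letters a–x): lon ⌊0.8557/0.0833333⌋ = 10 → k; lat ⌊0.6896/0.0416667⌋ = 16 → q.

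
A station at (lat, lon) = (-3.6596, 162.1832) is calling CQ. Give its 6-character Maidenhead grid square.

RI16ci

Offset from 180°W / 90°S: lon 342.1832°, lat 86.3404°.
Field: 342.1832/20 → 17 → R, 86.3404/10 → 8 → I; chars RI.
Square: 2.1832/2 → 1, 6.3404/1 → 6; chars 16.
Subsquare: 0.1832/0.0833333 → 2 → c, 0.3404/0.0416667 → 8 → i; chars ci.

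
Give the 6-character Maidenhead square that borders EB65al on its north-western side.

Longitude subsquare a = 0; −1 → -1, wraps to 23 = x, carry into square.
Longitude square 6; −1 → 5.
Latitude subsquare l = 11; +1 → 12 = m.

EB55xm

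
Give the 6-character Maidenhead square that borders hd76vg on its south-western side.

Longitude subsquare v = 21; −1 → 20 = u.
Latitude subsquare g = 6; −1 → 5 = f.

HD76uf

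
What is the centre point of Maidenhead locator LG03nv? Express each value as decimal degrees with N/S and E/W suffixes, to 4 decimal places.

26.1042° S, 41.1250° E

Field L=11, G=6: +11·20° lon, +6·10° lat → SW at lon 40°, lat -30°.
Square 0, 3: +0·2° lon, +3·1° lat → SW at lon 40°, lat -27°.
Subsquare n=13, v=21: +13·0.0833333° lon, +21·0.0416667° lat → SW at lon 41.0833°, lat -26.125°.
Cell spans 0.0833333° lon × 0.0416667° lat. Centre is SW corner plus half of each.
latitude 26.1042° S, longitude 41.1250° E.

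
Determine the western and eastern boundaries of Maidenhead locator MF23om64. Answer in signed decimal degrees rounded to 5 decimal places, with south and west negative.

65.21667, 65.22500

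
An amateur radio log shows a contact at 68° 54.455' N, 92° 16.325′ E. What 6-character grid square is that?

NP68dv

Add 180° to longitude and 90° to latitude: 272.2721, 158.9076.
Field (20°×10°, letters A–R): lon ⌊272.2721/20⌋ = 13 → N; lat ⌊158.9076/10⌋ = 15 → P.
Square (2°×1°, digits 0–9): lon ⌊12.2721/2⌋ = 6; lat ⌊8.9076/1⌋ = 8.
Subsquare (5′×2.5′, letters a–x): lon ⌊0.2721/0.0833333⌋ = 3 → d; lat ⌊0.9076/0.0416667⌋ = 21 → v.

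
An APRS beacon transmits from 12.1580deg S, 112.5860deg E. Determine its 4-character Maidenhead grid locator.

OH67

Add 180° to longitude and 90° to latitude: 292.59, 77.84.
Field (20°×10°, letters A–R): lon ⌊292.59/20⌋ = 14 → O; lat ⌊77.84/10⌋ = 7 → H.
Square (2°×1°, digits 0–9): lon ⌊12.59/2⌋ = 6; lat ⌊7.84/1⌋ = 7.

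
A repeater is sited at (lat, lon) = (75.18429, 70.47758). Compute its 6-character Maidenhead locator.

Offset from 180°W / 90°S: lon 250.4776°, lat 165.1843°.
Field: 250.4776/20 → 12 → M, 165.1843/10 → 16 → Q; chars MQ.
Square: 10.4776/2 → 5, 5.1843/1 → 5; chars 55.
Subsquare: 0.4776/0.0833333 → 5 → f, 0.1843/0.0416667 → 4 → e; chars fe.

MQ55fe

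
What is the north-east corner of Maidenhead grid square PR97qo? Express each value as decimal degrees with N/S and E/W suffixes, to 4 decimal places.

Field P=15, R=17: +15·20° lon, +17·10° lat → SW at lon 120°, lat 80°.
Square 9, 7: +9·2° lon, +7·1° lat → SW at lon 138°, lat 87°.
Subsquare q=16, o=14: +16·0.0833333° lon, +14·0.0416667° lat → SW at lon 139.333°, lat 87.5833°.
Cell spans 0.0833333° lon × 0.0416667° lat. NE corner is SW corner plus one full cell.
latitude 87.6250° N, longitude 139.4167° E.

87.6250° N, 139.4167° E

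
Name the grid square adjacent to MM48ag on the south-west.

MM38xf

Longitude subsquare a = 0; −1 → -1, wraps to 23 = x, carry into square.
Longitude square 4; −1 → 3.
Latitude subsquare g = 6; −1 → 5 = f.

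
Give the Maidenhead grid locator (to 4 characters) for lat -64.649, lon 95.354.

NC75

Shift to the Maidenhead origin (180°W, 90°S): lon 275.35, lat 25.35.
Field (20°×10°, letters A–R): lon ⌊275.35/20⌋ = 13 → N; lat ⌊25.35/10⌋ = 2 → C.
Square (2°×1°, digits 0–9): lon ⌊15.35/2⌋ = 7; lat ⌊5.35/1⌋ = 5.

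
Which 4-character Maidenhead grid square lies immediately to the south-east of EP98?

Longitude square 9; +1 → 10, wraps to 0, carry into field.
Longitude field E = 4; +1 → 5 = F.
Latitude square 8; −1 → 7.

FP07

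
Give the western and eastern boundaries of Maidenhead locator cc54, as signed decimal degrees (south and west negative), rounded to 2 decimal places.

-130.00, -128.00

Field C=2, C=2: +2·20° lon, +2·10° lat → SW at lon -140°, lat -70°.
Square 5, 4: +5·2° lon, +4·1° lat → SW at lon -130°, lat -66°.
Cell spans 2° lon × 1° lat.
west -130.00, east -128.00.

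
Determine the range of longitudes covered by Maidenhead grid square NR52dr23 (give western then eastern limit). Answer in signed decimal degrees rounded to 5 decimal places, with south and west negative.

90.26667, 90.27500

Field N=13, R=17: +13·20° lon, +17·10° lat → SW at lon 80°, lat 80°.
Square 5, 2: +5·2° lon, +2·1° lat → SW at lon 90°, lat 82°.
Subsquare d=3, r=17: +3·0.0833333° lon, +17·0.0416667° lat → SW at lon 90.25°, lat 82.7083°.
Extended square 2, 3: +2·0.00833333° lon, +3·0.00416667° lat → SW at lon 90.2667°, lat 82.7208°.
Cell spans 0.00833333° lon × 0.00416667° lat.
west 90.26667, east 90.27500.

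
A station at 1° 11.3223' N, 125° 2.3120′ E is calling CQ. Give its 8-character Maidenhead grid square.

Add 180° to longitude and 90° to latitude: 305.03853, 91.18870.
Field (20°×10°, letters A–R): lon ⌊305.03853/20⌋ = 15 → P; lat ⌊91.18870/10⌋ = 9 → J.
Square (2°×1°, digits 0–9): lon ⌊5.03853/2⌋ = 2; lat ⌊1.18870/1⌋ = 1.
Subsquare (5′×2.5′, letters a–x): lon ⌊1.03853/0.0833333⌋ = 12 → m; lat ⌊0.18870/0.0416667⌋ = 4 → e.
Extended square (30″×15″, digits 0–9): lon ⌊0.03853/0.00833333⌋ = 4; lat ⌊0.02204/0.00416667⌋ = 5.

PJ21me45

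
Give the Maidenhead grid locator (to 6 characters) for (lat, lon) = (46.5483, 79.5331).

MN96sn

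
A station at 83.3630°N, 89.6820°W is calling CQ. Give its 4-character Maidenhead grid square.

ER53

Shift to the Maidenhead origin (180°W, 90°S): lon 90.32, lat 173.36.
Field: lon ⌊90.32/20⌋ = 4 → E; lat ⌊173.36/10⌋ = 17 → R.
Square: lon ⌊10.32/2⌋ = 5; lat ⌊3.36/1⌋ = 3.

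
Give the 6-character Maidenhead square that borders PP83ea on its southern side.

PP82ex

Latitude subsquare a = 0; −1 → -1, wraps to 23 = x, carry into square.
Latitude square 3; −1 → 2.
The longitude characters are unchanged.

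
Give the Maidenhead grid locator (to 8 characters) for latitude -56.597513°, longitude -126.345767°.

CD63tj86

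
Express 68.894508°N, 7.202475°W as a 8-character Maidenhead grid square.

IP68jv54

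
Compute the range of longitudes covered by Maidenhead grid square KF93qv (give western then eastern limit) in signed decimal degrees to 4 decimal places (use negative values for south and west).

Field K=10, F=5: +10·20° lon, +5·10° lat → SW at lon 20°, lat -40°.
Square 9, 3: +9·2° lon, +3·1° lat → SW at lon 38°, lat -37°.
Subsquare q=16, v=21: +16·0.0833333° lon, +21·0.0416667° lat → SW at lon 39.3333°, lat -36.125°.
Cell spans 0.0833333° lon × 0.0416667° lat.
west 39.3333, east 39.4167.

39.3333, 39.4167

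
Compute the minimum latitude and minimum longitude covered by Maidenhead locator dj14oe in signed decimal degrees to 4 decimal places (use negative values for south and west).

4.1667, -116.8333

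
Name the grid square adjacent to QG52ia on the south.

Latitude subsquare a = 0; −1 → -1, wraps to 23 = x, carry into square.
Latitude square 2; −1 → 1.
The longitude characters are unchanged.

QG51ix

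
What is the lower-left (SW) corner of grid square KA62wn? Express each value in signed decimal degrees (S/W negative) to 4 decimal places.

-87.4583, 33.8333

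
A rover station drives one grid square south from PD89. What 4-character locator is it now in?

PD88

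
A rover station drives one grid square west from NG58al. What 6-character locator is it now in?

NG48xl

Longitude subsquare a = 0; −1 → -1, wraps to 23 = x, carry into square.
Longitude square 5; −1 → 4.
The latitude characters are unchanged.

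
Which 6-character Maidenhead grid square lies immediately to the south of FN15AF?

Latitude subsquare f = 5; −1 → 4 = e.
The longitude characters are unchanged.

FN15ae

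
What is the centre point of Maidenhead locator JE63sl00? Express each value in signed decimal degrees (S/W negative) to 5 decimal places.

Field J=9, E=4: +9·20° lon, +4·10° lat → SW at lon 0°, lat -50°.
Square 6, 3: +6·2° lon, +3·1° lat → SW at lon 12°, lat -47°.
Subsquare s=18, l=11: +18·0.0833333° lon, +11·0.0416667° lat → SW at lon 13.5°, lat -46.5417°.
Extended square 0, 0: +0·0.00833333° lon, +0·0.00416667° lat → SW at lon 13.5°, lat -46.5417°.
Cell spans 0.00833333° lon × 0.00416667° lat. Centre is SW corner plus half of each.
latitude -46.53958, longitude 13.50417.

-46.53958, 13.50417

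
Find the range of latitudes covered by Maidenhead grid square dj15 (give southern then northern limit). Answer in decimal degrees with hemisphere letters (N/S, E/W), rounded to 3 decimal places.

5.000° N, 6.000° N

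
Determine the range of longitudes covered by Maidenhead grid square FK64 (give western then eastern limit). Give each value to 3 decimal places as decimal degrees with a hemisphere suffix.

Field F=5, K=10: +5·20° lon, +10·10° lat → SW at lon -80°, lat 10°.
Square 6, 4: +6·2° lon, +4·1° lat → SW at lon -68°, lat 14°.
Cell spans 2° lon × 1° lat.
west 68.000° W, east 66.000° W.

68.000° W, 66.000° W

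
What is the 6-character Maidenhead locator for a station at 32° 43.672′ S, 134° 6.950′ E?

PF77bg

Offset from 180°W / 90°S: lon 314.1158°, lat 57.2721°.
Field: lon ⌊314.1158/20⌋ = 15 → P; lat ⌊57.2721/10⌋ = 5 → F.
Square: lon ⌊14.1158/2⌋ = 7; lat ⌊7.2721/1⌋ = 7.
Subsquare: lon ⌊0.1158/0.0833333⌋ = 1 → b; lat ⌊0.2721/0.0416667⌋ = 6 → g.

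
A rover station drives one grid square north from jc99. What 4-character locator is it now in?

Latitude square 9; +1 → 10, wraps to 0, carry into field.
Latitude field C = 2; +1 → 3 = D.
The longitude characters are unchanged.

JD90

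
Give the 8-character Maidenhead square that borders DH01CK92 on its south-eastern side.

Longitude extended square 9; +1 → 10, wraps to 0, carry into subsquare.
Longitude subsquare c = 2; +1 → 3 = d.
Latitude extended square 2; −1 → 1.

DH01dk01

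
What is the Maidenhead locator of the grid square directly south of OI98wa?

Latitude subsquare a = 0; −1 → -1, wraps to 23 = x, carry into square.
Latitude square 8; −1 → 7.
The longitude characters are unchanged.

OI97wx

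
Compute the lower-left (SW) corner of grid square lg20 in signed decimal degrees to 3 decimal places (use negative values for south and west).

Field L=11, G=6: +11·20° lon, +6·10° lat → SW at lon 40°, lat -30°.
Square 2, 0: +2·2° lon, +0·1° lat → SW at lon 44°, lat -30°.
latitude -30.000, longitude 44.000.

-30.000, 44.000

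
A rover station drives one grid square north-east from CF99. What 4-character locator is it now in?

Longitude square 9; +1 → 10, wraps to 0, carry into field.
Longitude field C = 2; +1 → 3 = D.
Latitude square 9; +1 → 10, wraps to 0, carry into field.
Latitude field F = 5; +1 → 6 = G.

DG00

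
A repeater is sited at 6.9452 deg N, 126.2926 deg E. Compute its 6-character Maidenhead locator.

PJ36dw

Add 180° to longitude and 90° to latitude: 306.2926, 96.9452.
Field: lon ⌊306.2926/20⌋ = 15 → P; lat ⌊96.9452/10⌋ = 9 → J.
Square: lon ⌊6.2926/2⌋ = 3; lat ⌊6.9452/1⌋ = 6.
Subsquare: lon ⌊0.2926/0.0833333⌋ = 3 → d; lat ⌊0.9452/0.0416667⌋ = 22 → w.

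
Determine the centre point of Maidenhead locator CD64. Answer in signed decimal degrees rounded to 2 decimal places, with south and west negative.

Field C=2, D=3: +2·20° lon, +3·10° lat → SW at lon -140°, lat -60°.
Square 6, 4: +6·2° lon, +4·1° lat → SW at lon -128°, lat -56°.
Cell spans 2° lon × 1° lat. Centre is SW corner plus half of each.
latitude -55.50, longitude -127.00.

-55.50, -127.00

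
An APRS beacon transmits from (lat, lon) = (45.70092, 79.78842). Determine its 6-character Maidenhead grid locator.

MN95vq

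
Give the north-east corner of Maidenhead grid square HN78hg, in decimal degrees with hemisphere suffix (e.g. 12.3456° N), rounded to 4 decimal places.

48.2917° N, 25.3333° W

Field H=7, N=13: +7·20° lon, +13·10° lat → SW at lon -40°, lat 40°.
Square 7, 8: +7·2° lon, +8·1° lat → SW at lon -26°, lat 48°.
Subsquare h=7, g=6: +7·0.0833333° lon, +6·0.0416667° lat → SW at lon -25.4167°, lat 48.25°.
Cell spans 0.0833333° lon × 0.0416667° lat. NE corner is SW corner plus one full cell.
latitude 48.2917° N, longitude 25.3333° W.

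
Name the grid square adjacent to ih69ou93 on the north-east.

IH69pu04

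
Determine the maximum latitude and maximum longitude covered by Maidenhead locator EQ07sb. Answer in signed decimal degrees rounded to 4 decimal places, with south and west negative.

Field E=4, Q=16: +4·20° lon, +16·10° lat → SW at lon -100°, lat 70°.
Square 0, 7: +0·2° lon, +7·1° lat → SW at lon -100°, lat 77°.
Subsquare s=18, b=1: +18·0.0833333° lon, +1·0.0416667° lat → SW at lon -98.5°, lat 77.0417°.
Cell spans 0.0833333° lon × 0.0416667° lat. NE corner is SW corner plus one full cell.
latitude 77.0833, longitude -98.4167.

77.0833, -98.4167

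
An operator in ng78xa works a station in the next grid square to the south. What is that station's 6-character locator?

Latitude subsquare a = 0; −1 → -1, wraps to 23 = x, carry into square.
Latitude square 8; −1 → 7.
The longitude characters are unchanged.

NG77xx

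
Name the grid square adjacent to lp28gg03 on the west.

LP28fg93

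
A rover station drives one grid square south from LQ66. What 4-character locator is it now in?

LQ65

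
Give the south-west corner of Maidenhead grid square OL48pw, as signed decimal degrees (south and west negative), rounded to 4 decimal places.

28.9167, 109.2500

Field O=14, L=11: +14·20° lon, +11·10° lat → SW at lon 100°, lat 20°.
Square 4, 8: +4·2° lon, +8·1° lat → SW at lon 108°, lat 28°.
Subsquare p=15, w=22: +15·0.0833333° lon, +22·0.0416667° lat → SW at lon 109.25°, lat 28.9167°.
latitude 28.9167, longitude 109.2500.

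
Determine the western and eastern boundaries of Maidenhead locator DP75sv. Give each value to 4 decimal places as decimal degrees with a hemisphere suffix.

104.5000° W, 104.4167° W

Field D=3, P=15: +3·20° lon, +15·10° lat → SW at lon -120°, lat 60°.
Square 7, 5: +7·2° lon, +5·1° lat → SW at lon -106°, lat 65°.
Subsquare s=18, v=21: +18·0.0833333° lon, +21·0.0416667° lat → SW at lon -104.5°, lat 65.875°.
Cell spans 0.0833333° lon × 0.0416667° lat.
west 104.5000° W, east 104.4167° W.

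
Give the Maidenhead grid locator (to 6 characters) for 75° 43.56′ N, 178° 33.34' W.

Offset from 180°W / 90°S: lon 1.4443°, lat 165.7260°.
Field: 1.4443/20 → 0 → A, 165.7260/10 → 16 → Q; chars AQ.
Square: 1.4443/2 → 0, 5.7260/1 → 5; chars 05.
Subsquare: 1.4443/0.0833333 → 17 → r, 0.7260/0.0416667 → 17 → r; chars rr.

AQ05rr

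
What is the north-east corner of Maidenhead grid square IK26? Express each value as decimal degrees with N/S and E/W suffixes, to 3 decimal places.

17.000° N, 14.000° W

Field I=8, K=10: +8·20° lon, +10·10° lat → SW at lon -20°, lat 10°.
Square 2, 6: +2·2° lon, +6·1° lat → SW at lon -16°, lat 16°.
Cell spans 2° lon × 1° lat. NE corner is SW corner plus one full cell.
latitude 17.000° N, longitude 14.000° W.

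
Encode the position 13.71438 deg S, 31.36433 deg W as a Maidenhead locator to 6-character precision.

HH46hg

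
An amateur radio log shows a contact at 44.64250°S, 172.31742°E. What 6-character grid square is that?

Shift to the Maidenhead origin (180°W, 90°S): lon 352.3174, lat 45.3575.
Field: 352.3174/20 → 17 → R, 45.3575/10 → 4 → E; chars RE.
Square: 12.3174/2 → 6, 5.3575/1 → 5; chars 65.
Subsquare: 0.3174/0.0833333 → 3 → d, 0.3575/0.0416667 → 8 → i; chars di.

RE65di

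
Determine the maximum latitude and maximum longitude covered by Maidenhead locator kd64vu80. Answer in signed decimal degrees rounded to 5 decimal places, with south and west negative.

-55.16250, 33.82500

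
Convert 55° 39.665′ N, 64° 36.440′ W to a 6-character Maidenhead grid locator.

Add 180° to longitude and 90° to latitude: 115.3927, 145.6611.
Field: lon ⌊115.3927/20⌋ = 5 → F; lat ⌊145.6611/10⌋ = 14 → O.
Square: lon ⌊15.3927/2⌋ = 7; lat ⌊5.6611/1⌋ = 5.
Subsquare: lon ⌊1.3927/0.0833333⌋ = 16 → q; lat ⌊0.6611/0.0416667⌋ = 15 → p.

FO75qp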